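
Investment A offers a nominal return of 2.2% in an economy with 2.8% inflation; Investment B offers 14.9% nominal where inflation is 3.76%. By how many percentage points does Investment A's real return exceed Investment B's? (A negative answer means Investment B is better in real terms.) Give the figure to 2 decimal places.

-11.32

Investment A real return: 1.022/1.028 − 1 = -0.584%.
Investment B real return: 1.149/1.0376 − 1 = 10.736%.
Difference: -0.584 − 10.736 = -11.320 pp.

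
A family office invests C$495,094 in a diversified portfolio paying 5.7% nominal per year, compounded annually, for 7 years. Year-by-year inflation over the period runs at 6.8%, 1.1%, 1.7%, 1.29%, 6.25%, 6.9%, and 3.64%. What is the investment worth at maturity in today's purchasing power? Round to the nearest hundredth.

Nominal value at maturity: C$495,094 × (1 + 5.7%)^7 ≈ C$729,814.65.
Price-level factor over 7 years: 1.068 × 1.011 × 1.017 × 1.0129 × 1.0625 × 1.069 × 1.0364 ≈ 1.3093145093.
The maturity value deflated by that factor is the answer in today's purchasing power.

C$557,402.09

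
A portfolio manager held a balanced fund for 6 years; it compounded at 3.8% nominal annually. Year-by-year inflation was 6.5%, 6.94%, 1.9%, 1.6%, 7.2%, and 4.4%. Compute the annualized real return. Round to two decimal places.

-0.89%

Cumulative inflation factor: 1.065 × 1.0694 × 1.019 × 1.016 × 1.072 × 1.044 ≈ 1.31963.
Nominal growth factor: 1.25079. Real growth factor = 1.25079 / 1.31963 ≈ 0.94783.
Annualized: 0.94783^(1/6) − 1 ≈ -0.00889.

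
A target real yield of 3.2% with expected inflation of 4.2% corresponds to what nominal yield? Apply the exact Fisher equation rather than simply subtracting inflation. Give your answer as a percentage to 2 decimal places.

By the Fisher equation, 1 + r_nom = (1 + 3.2%)(1 + 4.2%) = 1.032 × 1.042 = 1.075344.
So r_nom = 7.5344%.

7.53%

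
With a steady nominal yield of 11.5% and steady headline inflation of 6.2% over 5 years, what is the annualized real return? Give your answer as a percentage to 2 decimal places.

With constant rates the annual real return is the same each year: (1+11.5%)/(1+6.2%) − 1 = 0.04991.

4.99%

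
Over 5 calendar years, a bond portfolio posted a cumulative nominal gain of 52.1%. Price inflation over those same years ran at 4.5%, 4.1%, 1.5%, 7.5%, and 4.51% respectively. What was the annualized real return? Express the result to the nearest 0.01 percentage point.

Cumulative inflation factor: 1.045 × 1.041 × 1.015 × 1.075 × 1.0451 ≈ 1.24051.
Nominal growth factor: 1.52100. Real growth factor = 1.52100 / 1.24051 ≈ 1.22611.
Annualized: 1.22611^(1/5) − 1 ≈ 0.04161.

4.16%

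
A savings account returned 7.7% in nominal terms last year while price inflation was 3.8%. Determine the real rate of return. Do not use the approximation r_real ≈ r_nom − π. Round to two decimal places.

Real return via the Fisher equation: (1 + 7.7%)/(1 + 3.8%) − 1 = 1.077/1.038 − 1 ≈ 0.03757.

3.76%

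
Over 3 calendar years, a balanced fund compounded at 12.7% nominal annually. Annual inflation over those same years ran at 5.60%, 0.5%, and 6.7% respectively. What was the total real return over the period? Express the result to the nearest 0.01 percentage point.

26.41%

Cumulative inflation factor: 1.0560 × 1.005 × 1.067 ≈ 1.13239.
Nominal growth factor: 1.43144. Real growth factor = 1.43144 / 1.13239 ≈ 1.26409.
Total real return ≈ 26.4088%.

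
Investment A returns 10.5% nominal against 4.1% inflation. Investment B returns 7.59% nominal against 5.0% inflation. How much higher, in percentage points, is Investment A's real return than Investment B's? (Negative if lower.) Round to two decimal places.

3.68

Investment A real return: 1.105/1.041 − 1 = 6.148%.
Investment B real return: 1.0759/1.050 − 1 = 2.467%.
Difference: 6.148 − 2.467 = 3.681 pp.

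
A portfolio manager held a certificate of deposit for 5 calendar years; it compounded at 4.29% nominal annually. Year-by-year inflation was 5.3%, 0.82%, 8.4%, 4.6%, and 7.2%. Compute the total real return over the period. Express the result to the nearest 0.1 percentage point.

-4.4%

Cumulative inflation factor: 1.053 × 1.0082 × 1.084 × 1.046 × 1.072 ≈ 1.29042.
Nominal growth factor: 1.23371. Real growth factor = 1.23371 / 1.29042 ≈ 0.95605.
Total real return ≈ -4.3946%.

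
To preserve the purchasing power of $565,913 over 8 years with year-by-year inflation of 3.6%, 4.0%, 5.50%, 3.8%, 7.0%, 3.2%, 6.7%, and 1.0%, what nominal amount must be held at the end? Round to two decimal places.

Cumulative price-level factor: 1.036 × 1.040 × 1.0550 × 1.038 × 1.070 × 1.032 × 1.067 × 1.010 ≈ 1.4040810437.
The nominal amount required is $565,913 scaled up by that factor.

$794,587.72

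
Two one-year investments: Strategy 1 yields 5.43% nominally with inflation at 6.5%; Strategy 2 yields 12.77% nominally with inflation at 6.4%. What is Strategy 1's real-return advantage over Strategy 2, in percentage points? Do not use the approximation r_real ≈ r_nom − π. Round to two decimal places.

-6.99

Strategy 1 real return: 1.0543/1.065 − 1 = -1.005%.
Strategy 2 real return: 1.1277/1.064 − 1 = 5.987%.
Difference: -1.005 − 5.987 = -6.992 pp.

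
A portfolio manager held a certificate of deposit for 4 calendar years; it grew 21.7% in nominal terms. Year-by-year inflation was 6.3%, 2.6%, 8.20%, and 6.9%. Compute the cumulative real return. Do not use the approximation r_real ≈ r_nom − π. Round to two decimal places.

-3.53%

Cumulative inflation factor: 1.063 × 1.026 × 1.0820 × 1.069 ≈ 1.26150.
Nominal growth factor: 1.21700. Real growth factor = 1.21700 / 1.26150 ≈ 0.96473.
Total real return ≈ -3.5272%.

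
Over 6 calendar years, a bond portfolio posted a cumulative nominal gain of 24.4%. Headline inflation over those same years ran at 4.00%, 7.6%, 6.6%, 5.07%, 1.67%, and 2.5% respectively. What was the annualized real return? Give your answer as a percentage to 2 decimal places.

-0.81%

Cumulative inflation factor: 1.0400 × 1.076 × 1.066 × 1.0507 × 1.0167 × 1.025 ≈ 1.30617.
Nominal growth factor: 1.24400. Real growth factor = 1.24400 / 1.30617 ≈ 0.95241.
Annualized: 0.95241^(1/6) − 1 ≈ -0.00809.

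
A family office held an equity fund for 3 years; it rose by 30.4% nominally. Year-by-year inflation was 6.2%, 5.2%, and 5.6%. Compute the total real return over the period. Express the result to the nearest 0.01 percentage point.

10.53%

Cumulative inflation factor: 1.062 × 1.052 × 1.056 ≈ 1.17979.
Nominal growth factor: 1.30400. Real growth factor = 1.30400 / 1.17979 ≈ 1.10528.
Total real return ≈ 10.5283%.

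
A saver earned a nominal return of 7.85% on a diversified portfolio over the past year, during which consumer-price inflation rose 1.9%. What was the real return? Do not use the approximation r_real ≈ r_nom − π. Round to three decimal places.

Real return via the Fisher equation: (1 + 7.85%)/(1 + 1.9%) − 1 = 1.0785/1.019 − 1 ≈ 0.05839.

5.839%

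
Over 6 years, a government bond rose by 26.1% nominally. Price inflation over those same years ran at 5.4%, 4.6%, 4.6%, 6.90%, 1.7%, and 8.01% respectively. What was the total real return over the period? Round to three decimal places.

Cumulative inflation factor: 1.054 × 1.046 × 1.046 × 1.0690 × 1.017 × 1.0801 ≈ 1.35415.
Nominal growth factor: 1.26100. Real growth factor = 1.26100 / 1.35415 ≈ 0.93121.
Total real return ≈ -6.8788%.

-6.879%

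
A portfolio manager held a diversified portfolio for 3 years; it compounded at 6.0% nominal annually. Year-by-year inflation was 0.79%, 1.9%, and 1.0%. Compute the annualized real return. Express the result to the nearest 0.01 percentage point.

Cumulative inflation factor: 1.0079 × 1.019 × 1.010 ≈ 1.03732.
Nominal growth factor: 1.19102. Real growth factor = 1.19102 / 1.03732 ≈ 1.14817.
Annualized: 1.14817^(1/3) − 1 ≈ 0.04713.

4.71%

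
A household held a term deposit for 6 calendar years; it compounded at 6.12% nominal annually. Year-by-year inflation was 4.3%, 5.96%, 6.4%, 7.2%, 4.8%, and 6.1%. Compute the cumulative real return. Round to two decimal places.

1.89%

Cumulative inflation factor: 1.043 × 1.0596 × 1.064 × 1.072 × 1.048 × 1.061 ≈ 1.40165.
Nominal growth factor: 1.42818. Real growth factor = 1.42818 / 1.40165 ≈ 1.01893.
Total real return ≈ 1.8929%.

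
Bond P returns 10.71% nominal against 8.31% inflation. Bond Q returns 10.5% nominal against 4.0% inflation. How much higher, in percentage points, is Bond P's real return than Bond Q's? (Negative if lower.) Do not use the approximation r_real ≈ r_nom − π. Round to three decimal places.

Bond P real return: 1.1071/1.0831 − 1 = 2.2159%.
Bond Q real return: 1.105/1.040 − 1 = 6.2500%.
Difference: 2.2159 − 6.2500 = -4.0341 pp.

-4.034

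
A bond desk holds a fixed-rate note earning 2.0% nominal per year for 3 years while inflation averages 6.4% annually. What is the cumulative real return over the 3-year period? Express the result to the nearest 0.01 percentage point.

The annual real rate is (1+2.0%)/(1+6.4%) − 1 = -4.1353%.
Compounded over 3 years: (1 + -0.041353)^3 − 1 ≈ -0.11900.

-11.90%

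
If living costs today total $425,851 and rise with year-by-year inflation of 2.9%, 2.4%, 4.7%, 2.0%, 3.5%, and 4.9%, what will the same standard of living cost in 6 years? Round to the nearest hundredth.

$520,278.28

Cumulative price-level factor: 1.029 × 1.024 × 1.047 × 1.020 × 1.035 × 1.049 ≈ 1.2217378334.
The nominal amount required is $425,851 scaled up by that factor.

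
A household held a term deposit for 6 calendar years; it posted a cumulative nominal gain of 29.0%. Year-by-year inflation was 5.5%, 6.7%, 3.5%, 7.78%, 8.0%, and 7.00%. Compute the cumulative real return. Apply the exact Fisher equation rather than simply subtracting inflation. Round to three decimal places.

-11.103%

Cumulative inflation factor: 1.055 × 1.067 × 1.035 × 1.0778 × 1.080 × 1.0700 ≈ 1.45112.
Nominal growth factor: 1.29000. Real growth factor = 1.29000 / 1.45112 ≈ 0.88897.
Total real return ≈ -11.1031%.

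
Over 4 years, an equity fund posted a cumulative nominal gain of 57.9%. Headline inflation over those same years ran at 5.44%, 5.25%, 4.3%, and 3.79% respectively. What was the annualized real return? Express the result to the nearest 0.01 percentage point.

7.07%

Cumulative inflation factor: 1.0544 × 1.0525 × 1.043 × 1.0379 ≈ 1.20134.
Nominal growth factor: 1.57900. Real growth factor = 1.57900 / 1.20134 ≈ 1.31436.
Annualized: 1.31436^(1/4) − 1 ≈ 0.07073.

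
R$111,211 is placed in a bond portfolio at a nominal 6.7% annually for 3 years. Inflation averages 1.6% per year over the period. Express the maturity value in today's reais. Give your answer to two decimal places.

R$128,813.06

Nominal value at maturity: R$111,211 × (1 + 6.7%)^3 ≈ R$135,095.54.
Price-level factor over 3 years: (1 + 1.6%)^3 = 1.048772096.
Dividing the nominal maturity value by the price-level factor gives the value in today's money.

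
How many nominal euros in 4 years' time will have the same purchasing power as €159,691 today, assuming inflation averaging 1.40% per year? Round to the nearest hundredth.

Cumulative price-level factor: (1+1.40%)^4 ≈ 1.0571870144.
The nominal amount required is €159,691 scaled up by that factor.

€168,823.25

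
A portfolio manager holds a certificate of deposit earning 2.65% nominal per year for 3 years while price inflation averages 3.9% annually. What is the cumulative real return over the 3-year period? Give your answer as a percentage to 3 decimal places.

The annual real rate is (1+2.65%)/(1+3.9%) − 1 = -1.2031%.
Compounded over 3 years: (1 + -0.012031)^3 − 1 ≈ -0.03566.

-3.566%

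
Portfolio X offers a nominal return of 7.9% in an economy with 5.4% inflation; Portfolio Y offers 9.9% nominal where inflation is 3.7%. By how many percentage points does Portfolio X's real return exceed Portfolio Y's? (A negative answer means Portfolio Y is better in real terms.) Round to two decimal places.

-3.61

Portfolio X real return: 1.079/1.054 − 1 = 2.372%.
Portfolio Y real return: 1.099/1.037 − 1 = 5.979%.
Difference: 2.372 − 5.979 = -3.607 pp.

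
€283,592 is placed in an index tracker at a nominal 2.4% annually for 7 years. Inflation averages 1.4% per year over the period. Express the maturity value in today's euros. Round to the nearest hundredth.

€303,758.18

Nominal value at maturity: €283,592 × (1 + 2.4%)^7 ≈ €334,806.34.
Price-level factor over 7 years: (1 + 1.4%)^7 ≈ 1.1022133959.
The maturity value deflated by that factor is the answer in today's purchasing power.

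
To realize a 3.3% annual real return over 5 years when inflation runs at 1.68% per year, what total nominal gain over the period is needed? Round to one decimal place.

Required annual nominal rate: (1+3.3%)(1+1.68%) − 1 = 5.03544%.
Cumulative over 5 years: (1 + 0.0503544)^5 − 1 ≈ 0.27844.

27.8%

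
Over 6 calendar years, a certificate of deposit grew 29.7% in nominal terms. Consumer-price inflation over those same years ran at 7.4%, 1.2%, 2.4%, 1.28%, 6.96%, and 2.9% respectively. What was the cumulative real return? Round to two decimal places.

4.54%

Cumulative inflation factor: 1.074 × 1.012 × 1.024 × 1.0128 × 1.0696 × 1.029 ≈ 1.24064.
Nominal growth factor: 1.29700. Real growth factor = 1.29700 / 1.24064 ≈ 1.04543.
Total real return ≈ 4.5430%.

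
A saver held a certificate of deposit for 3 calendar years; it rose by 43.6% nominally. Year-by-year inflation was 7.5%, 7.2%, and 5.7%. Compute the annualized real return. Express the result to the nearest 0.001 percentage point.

5.639%

Cumulative inflation factor: 1.075 × 1.072 × 1.057 ≈ 1.21809.
Nominal growth factor: 1.43600. Real growth factor = 1.43600 / 1.21809 ≈ 1.17890.
Annualized: 1.17890^(1/3) − 1 ≈ 0.05639.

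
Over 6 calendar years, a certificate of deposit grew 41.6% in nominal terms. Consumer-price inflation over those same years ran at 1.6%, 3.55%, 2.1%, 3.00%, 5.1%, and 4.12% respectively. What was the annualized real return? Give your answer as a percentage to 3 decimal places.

2.645%

Cumulative inflation factor: 1.016 × 1.0355 × 1.021 × 1.0300 × 1.051 × 1.0412 ≈ 1.21072.
Nominal growth factor: 1.41600. Real growth factor = 1.41600 / 1.21072 ≈ 1.16955.
Annualized: 1.16955^(1/6) − 1 ≈ 0.02645.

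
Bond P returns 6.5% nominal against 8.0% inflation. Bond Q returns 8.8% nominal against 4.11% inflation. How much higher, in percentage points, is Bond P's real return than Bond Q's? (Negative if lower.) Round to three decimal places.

-5.894

Bond P real return: 1.065/1.080 − 1 = -1.3889%.
Bond Q real return: 1.088/1.0411 − 1 = 4.5049%.
Difference: -1.3889 − 4.5049 = -5.8938 pp.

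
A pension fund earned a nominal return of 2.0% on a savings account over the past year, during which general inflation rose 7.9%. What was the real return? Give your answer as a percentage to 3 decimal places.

Real return via the Fisher equation: (1 + 2.0%)/(1 + 7.9%) − 1 = 1.020/1.079 − 1 ≈ -0.05468.

-5.468%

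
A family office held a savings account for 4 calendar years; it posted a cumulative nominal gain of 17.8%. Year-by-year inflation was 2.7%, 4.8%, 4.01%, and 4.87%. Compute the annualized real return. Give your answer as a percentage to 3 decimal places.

0.086%

Cumulative inflation factor: 1.027 × 1.048 × 1.0401 × 1.0487 ≈ 1.17397.
Nominal growth factor: 1.17800. Real growth factor = 1.17800 / 1.17397 ≈ 1.00343.
Annualized: 1.00343^(1/4) − 1 ≈ 0.00086.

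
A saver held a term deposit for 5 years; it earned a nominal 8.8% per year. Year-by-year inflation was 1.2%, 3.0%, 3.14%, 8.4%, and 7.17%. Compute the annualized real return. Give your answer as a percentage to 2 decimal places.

Cumulative inflation factor: 1.012 × 1.030 × 1.0314 × 1.084 × 1.0717 ≈ 1.24896.
Nominal growth factor: 1.52456. Real growth factor = 1.52456 / 1.24896 ≈ 1.22067.
Annualized: 1.22067^(1/5) − 1 ≈ 0.04069.

4.07%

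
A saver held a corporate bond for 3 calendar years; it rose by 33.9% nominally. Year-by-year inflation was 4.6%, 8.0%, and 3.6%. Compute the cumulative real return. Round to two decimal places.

Cumulative inflation factor: 1.046 × 1.080 × 1.036 ≈ 1.17035.
Nominal growth factor: 1.33900. Real growth factor = 1.33900 / 1.17035 ≈ 1.14410.
Total real return ≈ 14.4104%.

14.41%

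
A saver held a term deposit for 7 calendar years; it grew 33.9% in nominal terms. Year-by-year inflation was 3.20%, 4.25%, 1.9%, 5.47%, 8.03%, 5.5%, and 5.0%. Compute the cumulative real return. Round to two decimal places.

-3.23%

Cumulative inflation factor: 1.0320 × 1.0425 × 1.019 × 1.0547 × 1.0803 × 1.055 × 1.050 ≈ 1.38371.
Nominal growth factor: 1.33900. Real growth factor = 1.33900 / 1.38371 ≈ 0.96769.
Total real return ≈ -3.2312%.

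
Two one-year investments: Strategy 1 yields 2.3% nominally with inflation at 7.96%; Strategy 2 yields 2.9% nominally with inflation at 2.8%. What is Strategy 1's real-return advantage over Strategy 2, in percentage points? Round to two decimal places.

-5.34

Strategy 1 real return: 1.023/1.0796 − 1 = -5.243%.
Strategy 2 real return: 1.029/1.028 − 1 = 0.097%.
Difference: -5.243 − 0.097 = -5.340 pp.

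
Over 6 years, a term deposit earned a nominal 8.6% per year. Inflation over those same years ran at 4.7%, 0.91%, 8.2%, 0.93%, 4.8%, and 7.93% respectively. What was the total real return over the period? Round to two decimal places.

Cumulative inflation factor: 1.047 × 1.0091 × 1.082 × 1.0093 × 1.048 × 1.0793 ≈ 1.30506.
Nominal growth factor: 1.64051. Real growth factor = 1.64051 / 1.30506 ≈ 1.25703.
Total real return ≈ 25.7034%.

25.70%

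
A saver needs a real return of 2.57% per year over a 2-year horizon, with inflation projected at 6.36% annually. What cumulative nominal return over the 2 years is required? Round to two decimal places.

19.01%

Required annual nominal rate: (1+2.57%)(1+6.36%) − 1 = 9.093452%.
Cumulative over 2 years: (1 + 0.09093452)^2 − 1 ≈ 0.19014.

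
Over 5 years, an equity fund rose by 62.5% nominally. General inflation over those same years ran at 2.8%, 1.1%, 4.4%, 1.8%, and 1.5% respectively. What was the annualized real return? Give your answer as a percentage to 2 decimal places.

Cumulative inflation factor: 1.028 × 1.011 × 1.044 × 1.018 × 1.015 ≈ 1.12114.
Nominal growth factor: 1.62500. Real growth factor = 1.62500 / 1.12114 ≈ 1.44942.
Annualized: 1.44942^(1/5) − 1 ≈ 0.07706.

7.71%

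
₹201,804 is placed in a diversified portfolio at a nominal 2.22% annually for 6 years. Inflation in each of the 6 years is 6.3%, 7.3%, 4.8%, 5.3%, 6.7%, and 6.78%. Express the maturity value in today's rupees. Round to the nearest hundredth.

₹160,534.38

Nominal value at maturity: ₹201,804 × (1 + 2.22%)^6 ≈ ₹230,221.05.
Price-level factor over 6 years: 1.063 × 1.073 × 1.048 × 1.053 × 1.067 × 1.0678 ≈ 1.4340918783.
Dividing the nominal maturity value by the price-level factor gives the value in today's money.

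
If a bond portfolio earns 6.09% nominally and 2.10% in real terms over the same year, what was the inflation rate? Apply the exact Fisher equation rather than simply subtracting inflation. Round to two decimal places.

3.91%

From (1+r_nom) = (1+r_real)(1+π), we get 1+π = (1 + 6.09%)/(1 + 2.10%) = 1.0609/1.0210 ≈ 1.03908.
So π ≈ 3.9079%.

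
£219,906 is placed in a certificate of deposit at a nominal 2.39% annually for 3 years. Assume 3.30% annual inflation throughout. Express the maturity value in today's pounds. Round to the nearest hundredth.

£214,145.40

Nominal value at maturity: £219,906 × (1 + 2.39%)^3 ≈ £236,053.10.
Price-level factor over 3 years: (1 + 3.30%)^3 = 1.102302937.
The maturity value deflated by that factor is the answer in today's purchasing power.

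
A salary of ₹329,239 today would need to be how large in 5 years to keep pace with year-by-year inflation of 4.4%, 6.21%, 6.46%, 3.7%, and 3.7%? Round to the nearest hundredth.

Cumulative price-level factor: 1.044 × 1.0621 × 1.0646 × 1.037 × 1.037 ≈ 1.2694332869.
The nominal amount required is ₹329,239 scaled up by that factor.

₹417,946.95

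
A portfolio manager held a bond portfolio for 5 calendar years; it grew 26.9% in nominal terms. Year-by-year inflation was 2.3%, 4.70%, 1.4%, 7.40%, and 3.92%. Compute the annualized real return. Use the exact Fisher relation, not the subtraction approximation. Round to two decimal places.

0.92%

Cumulative inflation factor: 1.023 × 1.0470 × 1.014 × 1.0740 × 1.0392 ≈ 1.21217.
Nominal growth factor: 1.26900. Real growth factor = 1.26900 / 1.21217 ≈ 1.04688.
Annualized: 1.04688^(1/5) − 1 ≈ 0.00921.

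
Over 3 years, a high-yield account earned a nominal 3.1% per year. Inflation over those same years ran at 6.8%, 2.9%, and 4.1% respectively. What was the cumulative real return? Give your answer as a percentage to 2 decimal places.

-4.21%

Cumulative inflation factor: 1.068 × 1.029 × 1.041 ≈ 1.14403.
Nominal growth factor: 1.09591. Real growth factor = 1.09591 / 1.14403 ≈ 0.95794.
Total real return ≈ -4.2059%.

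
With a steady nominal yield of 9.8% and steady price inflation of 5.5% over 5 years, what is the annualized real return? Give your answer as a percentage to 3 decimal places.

With constant rates the annual real return is the same each year: (1+9.8%)/(1+5.5%) − 1 = 0.04076.

4.076%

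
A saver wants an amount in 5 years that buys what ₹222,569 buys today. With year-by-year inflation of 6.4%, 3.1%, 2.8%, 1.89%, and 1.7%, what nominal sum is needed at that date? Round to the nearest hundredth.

Cumulative price-level factor: 1.064 × 1.031 × 1.028 × 1.0189 × 1.017 ≈ 1.1685462958.
Multiplying ₹222,569 by the price-level factor gives the future nominal sum.

₹260,082.18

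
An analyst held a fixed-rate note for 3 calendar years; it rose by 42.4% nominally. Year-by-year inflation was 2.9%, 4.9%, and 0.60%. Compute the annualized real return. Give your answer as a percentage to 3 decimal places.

9.456%

Cumulative inflation factor: 1.029 × 1.049 × 1.0060 ≈ 1.08590.
Nominal growth factor: 1.42400. Real growth factor = 1.42400 / 1.08590 ≈ 1.31136.
Annualized: 1.31136^(1/3) − 1 ≈ 0.09456.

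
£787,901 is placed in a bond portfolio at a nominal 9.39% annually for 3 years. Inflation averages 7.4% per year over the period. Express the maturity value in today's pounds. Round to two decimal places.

Nominal value at maturity: £787,901 × (1 + 9.39%)^3 ≈ £1,031,346.31.
Price-level factor over 3 years: (1 + 7.4%)^3 = 1.238833224.
The maturity value deflated by that factor is the answer in today's purchasing power.

£832,514.25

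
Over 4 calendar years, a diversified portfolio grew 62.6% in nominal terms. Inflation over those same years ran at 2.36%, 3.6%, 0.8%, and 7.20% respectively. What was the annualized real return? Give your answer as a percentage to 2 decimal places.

Cumulative inflation factor: 1.0236 × 1.036 × 1.008 × 1.0720 ≈ 1.14590.
Nominal growth factor: 1.62600. Real growth factor = 1.62600 / 1.14590 ≈ 1.41898.
Annualized: 1.41898^(1/4) − 1 ≈ 0.09142.

9.14%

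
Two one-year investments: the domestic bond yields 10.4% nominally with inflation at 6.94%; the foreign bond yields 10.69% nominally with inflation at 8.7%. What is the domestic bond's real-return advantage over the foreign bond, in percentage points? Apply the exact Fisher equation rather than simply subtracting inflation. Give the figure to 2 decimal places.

The domestic bond real return: 1.104/1.0694 − 1 = 3.235%.
The foreign bond real return: 1.1069/1.087 − 1 = 1.831%.
Difference: 3.235 − 1.831 = 1.404 pp.

1.40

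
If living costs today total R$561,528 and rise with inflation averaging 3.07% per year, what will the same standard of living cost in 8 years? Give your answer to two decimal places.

R$715,203.49

Cumulative price-level factor: (1+3.07%)^8 ≈ 1.2736737797.
The nominal amount required is R$561,528 scaled up by that factor.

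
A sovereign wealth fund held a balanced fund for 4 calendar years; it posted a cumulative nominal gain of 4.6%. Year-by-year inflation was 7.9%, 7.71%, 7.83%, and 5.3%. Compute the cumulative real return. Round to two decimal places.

-20.73%

Cumulative inflation factor: 1.079 × 1.0771 × 1.0783 × 1.053 ≈ 1.31961.
Nominal growth factor: 1.04600. Real growth factor = 1.04600 / 1.31961 ≈ 0.79266.
Total real return ≈ -20.7341%.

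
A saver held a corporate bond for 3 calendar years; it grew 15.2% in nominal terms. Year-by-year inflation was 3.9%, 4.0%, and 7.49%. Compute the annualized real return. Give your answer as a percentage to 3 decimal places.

Cumulative inflation factor: 1.039 × 1.040 × 1.0749 ≈ 1.16149.
Nominal growth factor: 1.15200. Real growth factor = 1.15200 / 1.16149 ≈ 0.99183.
Annualized: 0.99183^(1/3) − 1 ≈ -0.00273.

-0.273%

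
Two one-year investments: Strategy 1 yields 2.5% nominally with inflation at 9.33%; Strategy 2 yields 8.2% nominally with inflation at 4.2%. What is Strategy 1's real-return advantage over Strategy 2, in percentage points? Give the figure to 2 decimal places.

Strategy 1 real return: 1.025/1.0933 − 1 = -6.247%.
Strategy 2 real return: 1.082/1.042 − 1 = 3.839%.
Difference: -6.247 − 3.839 = -10.086 pp.

-10.09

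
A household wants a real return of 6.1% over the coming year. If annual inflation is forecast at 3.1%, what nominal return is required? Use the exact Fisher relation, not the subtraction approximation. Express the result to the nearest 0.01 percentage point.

By the Fisher equation, 1 + r_nom = (1 + 6.1%)(1 + 3.1%) = 1.061 × 1.031 = 1.093891.
So r_nom = 9.3891%.

9.39%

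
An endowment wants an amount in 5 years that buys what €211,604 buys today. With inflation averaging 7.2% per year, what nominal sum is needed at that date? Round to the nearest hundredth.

Cumulative price-level factor: (1+7.2%)^5 ≈ 1.4157087842.
Multiplying €211,604 by the price-level factor gives the future nominal sum.

€299,569.64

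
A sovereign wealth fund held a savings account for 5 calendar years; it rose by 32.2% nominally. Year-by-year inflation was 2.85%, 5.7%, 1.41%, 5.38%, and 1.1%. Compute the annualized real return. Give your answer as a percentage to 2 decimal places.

2.39%

Cumulative inflation factor: 1.0285 × 1.057 × 1.0141 × 1.0538 × 1.011 ≈ 1.17454.
Nominal growth factor: 1.32200. Real growth factor = 1.32200 / 1.17454 ≈ 1.12554.
Annualized: 1.12554^(1/5) − 1 ≈ 0.02394.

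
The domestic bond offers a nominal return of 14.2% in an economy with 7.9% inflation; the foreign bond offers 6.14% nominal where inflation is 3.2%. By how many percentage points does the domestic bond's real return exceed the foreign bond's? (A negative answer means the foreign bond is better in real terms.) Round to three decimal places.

The domestic bond real return: 1.142/1.079 − 1 = 5.8387%.
The foreign bond real return: 1.0614/1.032 − 1 = 2.8488%.
Difference: 5.8387 − 2.8488 = 2.9899 pp.

2.990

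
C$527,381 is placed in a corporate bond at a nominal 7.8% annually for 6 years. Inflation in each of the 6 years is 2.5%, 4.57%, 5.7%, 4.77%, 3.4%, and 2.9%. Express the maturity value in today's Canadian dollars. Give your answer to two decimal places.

Nominal value at maturity: C$527,381 × (1 + 7.8%)^6 ≈ C$827,631.56.
Price-level factor over 6 years: 1.025 × 1.0457 × 1.057 × 1.0477 × 1.034 × 1.029 ≈ 1.2629286577.
The maturity value deflated by that factor is the answer in today's purchasing power.

C$655,327.25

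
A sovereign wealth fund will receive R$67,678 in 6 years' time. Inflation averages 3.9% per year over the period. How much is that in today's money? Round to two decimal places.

Price-level factor over 6 years: (1 + 3.9%)^6 ≈ 1.2580366265.
Purchasing power today: R$67,678 divided by that factor.

R$53,796.53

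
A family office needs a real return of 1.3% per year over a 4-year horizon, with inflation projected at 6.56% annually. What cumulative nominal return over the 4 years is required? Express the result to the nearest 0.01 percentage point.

Required annual nominal rate: (1+1.3%)(1+6.56%) − 1 = 7.94528%.
Cumulative over 4 years: (1 + 0.0794528)^4 − 1 ≈ 0.35773.

35.77%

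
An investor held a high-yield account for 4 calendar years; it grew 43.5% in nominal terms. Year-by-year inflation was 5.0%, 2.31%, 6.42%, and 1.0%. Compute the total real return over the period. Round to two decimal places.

24.28%

Cumulative inflation factor: 1.050 × 1.0231 × 1.0642 × 1.010 ≈ 1.15465.
Nominal growth factor: 1.43500. Real growth factor = 1.43500 / 1.15465 ≈ 1.24280.
Total real return ≈ 24.2796%.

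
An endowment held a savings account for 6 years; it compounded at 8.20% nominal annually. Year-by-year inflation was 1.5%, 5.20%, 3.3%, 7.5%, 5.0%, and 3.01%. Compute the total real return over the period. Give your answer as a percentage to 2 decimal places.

Cumulative inflation factor: 1.015 × 1.0520 × 1.033 × 1.075 × 1.050 × 1.0301 ≈ 1.28251.
Nominal growth factor: 1.60459. Real growth factor = 1.60459 / 1.28251 ≈ 1.25114.
Total real return ≈ 25.1135%.

25.11%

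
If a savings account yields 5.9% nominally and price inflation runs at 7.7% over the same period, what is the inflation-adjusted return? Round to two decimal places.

-1.67%

Real return via the Fisher equation: (1 + 5.9%)/(1 + 7.7%) − 1 = 1.059/1.077 − 1 ≈ -0.01671.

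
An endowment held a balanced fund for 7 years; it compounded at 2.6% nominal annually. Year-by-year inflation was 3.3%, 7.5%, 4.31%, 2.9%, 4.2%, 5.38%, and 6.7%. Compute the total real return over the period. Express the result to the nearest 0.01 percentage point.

Cumulative inflation factor: 1.033 × 1.075 × 1.0431 × 1.029 × 1.042 × 1.0538 × 1.067 ≈ 1.39650.
Nominal growth factor: 1.19683. Real growth factor = 1.19683 / 1.39650 ≈ 0.85702.
Total real return ≈ -14.2980%.

-14.30%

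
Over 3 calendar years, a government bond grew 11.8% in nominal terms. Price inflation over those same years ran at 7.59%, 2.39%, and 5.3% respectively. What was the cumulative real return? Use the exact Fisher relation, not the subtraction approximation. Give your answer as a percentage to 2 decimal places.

Cumulative inflation factor: 1.0759 × 1.0239 × 1.053 ≈ 1.16000.
Nominal growth factor: 1.11800. Real growth factor = 1.11800 / 1.16000 ≈ 0.96379.
Total real return ≈ -3.6207%.

-3.62%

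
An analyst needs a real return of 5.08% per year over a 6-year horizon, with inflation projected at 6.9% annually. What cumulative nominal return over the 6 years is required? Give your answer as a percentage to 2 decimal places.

100.90%

Required annual nominal rate: (1+5.08%)(1+6.9%) − 1 = 12.33052%.
Cumulative over 6 years: (1 + 0.1233052)^6 − 1 ≈ 1.00903.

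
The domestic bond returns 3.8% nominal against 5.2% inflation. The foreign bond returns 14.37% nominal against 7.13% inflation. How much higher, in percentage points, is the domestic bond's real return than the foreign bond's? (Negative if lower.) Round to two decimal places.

-8.09

The domestic bond real return: 1.038/1.052 − 1 = -1.331%.
The foreign bond real return: 1.1437/1.0713 − 1 = 6.758%.
Difference: -1.331 − 6.758 = -8.089 pp.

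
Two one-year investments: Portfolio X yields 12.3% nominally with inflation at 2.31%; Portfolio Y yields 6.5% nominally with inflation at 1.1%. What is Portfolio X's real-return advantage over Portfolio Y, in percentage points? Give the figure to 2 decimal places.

4.42

Portfolio X real return: 1.123/1.0231 − 1 = 9.764%.
Portfolio Y real return: 1.065/1.011 − 1 = 5.341%.
Difference: 9.764 − 5.341 = 4.423 pp.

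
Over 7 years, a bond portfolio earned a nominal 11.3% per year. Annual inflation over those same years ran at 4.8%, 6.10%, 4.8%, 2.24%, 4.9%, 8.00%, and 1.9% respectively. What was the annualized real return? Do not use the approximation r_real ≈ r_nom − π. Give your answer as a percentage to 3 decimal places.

Cumulative inflation factor: 1.048 × 1.0610 × 1.048 × 1.0224 × 1.049 × 1.0800 × 1.019 ≈ 1.37541.
Nominal growth factor: 2.11576. Real growth factor = 2.11576 / 1.37541 ≈ 1.53827.
Annualized: 1.53827^(1/7) − 1 ≈ 0.06346.

6.346%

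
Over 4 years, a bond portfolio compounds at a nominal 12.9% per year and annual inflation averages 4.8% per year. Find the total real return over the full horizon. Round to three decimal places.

34.689%

The annual real rate is (1+12.9%)/(1+4.8%) − 1 = 7.7290%.
Compounded over 4 years: (1 + 0.077290)^4 − 1 ≈ 0.34689.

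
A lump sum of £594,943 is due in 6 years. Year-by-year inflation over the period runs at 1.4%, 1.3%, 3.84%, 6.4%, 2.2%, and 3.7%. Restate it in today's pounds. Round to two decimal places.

Price-level factor over 6 years: 1.014 × 1.013 × 1.0384 × 1.064 × 1.022 × 1.037 ≈ 1.2027721401.
Purchasing power today: £594,943 divided by that factor.

£494,643.15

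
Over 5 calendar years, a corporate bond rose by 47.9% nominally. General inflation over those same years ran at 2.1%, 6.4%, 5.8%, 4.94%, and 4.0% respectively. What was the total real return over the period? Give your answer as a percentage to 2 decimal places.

17.91%

Cumulative inflation factor: 1.021 × 1.064 × 1.058 × 1.0494 × 1.040 ≈ 1.25438.
Nominal growth factor: 1.47900. Real growth factor = 1.47900 / 1.25438 ≈ 1.17907.
Total real return ≈ 17.9073%.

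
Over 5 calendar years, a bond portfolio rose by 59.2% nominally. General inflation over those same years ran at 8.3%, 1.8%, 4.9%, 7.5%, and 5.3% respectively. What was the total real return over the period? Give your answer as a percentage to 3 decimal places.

21.606%

Cumulative inflation factor: 1.083 × 1.018 × 1.049 × 1.075 × 1.053 ≈ 1.30915.
Nominal growth factor: 1.59200. Real growth factor = 1.59200 / 1.30915 ≈ 1.21606.
Total real return ≈ 21.6059%.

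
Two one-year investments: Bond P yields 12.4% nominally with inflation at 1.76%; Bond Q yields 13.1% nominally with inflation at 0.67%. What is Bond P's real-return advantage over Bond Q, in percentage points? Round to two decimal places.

-1.89

Bond P real return: 1.124/1.0176 − 1 = 10.456%.
Bond Q real return: 1.131/1.0067 − 1 = 12.347%.
Difference: 10.456 − 12.347 = -1.891 pp.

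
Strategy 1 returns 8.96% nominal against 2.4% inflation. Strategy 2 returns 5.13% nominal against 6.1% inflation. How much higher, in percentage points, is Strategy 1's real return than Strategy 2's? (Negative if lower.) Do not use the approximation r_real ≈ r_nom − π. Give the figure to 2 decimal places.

7.32

Strategy 1 real return: 1.0896/1.024 − 1 = 6.406%.
Strategy 2 real return: 1.0513/1.061 − 1 = -0.914%.
Difference: 6.406 − (-0.914) = 7.320 pp.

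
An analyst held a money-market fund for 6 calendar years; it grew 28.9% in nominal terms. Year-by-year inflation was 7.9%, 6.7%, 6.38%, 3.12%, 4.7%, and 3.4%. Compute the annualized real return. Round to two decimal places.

Cumulative inflation factor: 1.079 × 1.067 × 1.0638 × 1.0312 × 1.047 × 1.034 ≈ 1.36728.
Nominal growth factor: 1.28900. Real growth factor = 1.28900 / 1.36728 ≈ 0.94275.
Annualized: 0.94275^(1/6) − 1 ≈ -0.00978.

-0.98%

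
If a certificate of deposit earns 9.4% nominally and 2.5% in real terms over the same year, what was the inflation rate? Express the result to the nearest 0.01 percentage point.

From (1+r_nom) = (1+r_real)(1+π), we get 1+π = (1 + 9.4%)/(1 + 2.5%) = 1.094/1.025 ≈ 1.06732.
So π ≈ 6.7317%.

6.73%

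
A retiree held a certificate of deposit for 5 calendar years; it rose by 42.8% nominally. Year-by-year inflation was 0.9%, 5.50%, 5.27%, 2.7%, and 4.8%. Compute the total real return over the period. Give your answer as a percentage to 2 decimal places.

18.40%

Cumulative inflation factor: 1.009 × 1.0550 × 1.0527 × 1.027 × 1.048 ≈ 1.20609.
Nominal growth factor: 1.42800. Real growth factor = 1.42800 / 1.20609 ≈ 1.18399.
Total real return ≈ 18.3991%.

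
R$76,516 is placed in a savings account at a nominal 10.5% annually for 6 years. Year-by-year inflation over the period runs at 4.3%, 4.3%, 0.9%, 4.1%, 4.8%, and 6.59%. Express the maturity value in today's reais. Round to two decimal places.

Nominal value at maturity: R$76,516 × (1 + 10.5%)^6 ≈ R$139,291.92.
Price-level factor over 6 years: 1.043 × 1.043 × 1.009 × 1.041 × 1.048 × 1.0659 ≈ 1.2764042967.
The maturity value deflated by that factor is the answer in today's purchasing power.

R$109,128.37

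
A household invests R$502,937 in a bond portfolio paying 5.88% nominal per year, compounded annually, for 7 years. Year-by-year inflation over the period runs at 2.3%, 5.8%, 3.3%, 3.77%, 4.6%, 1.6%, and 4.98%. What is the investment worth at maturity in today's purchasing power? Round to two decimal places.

R$579,623.14

Nominal value at maturity: R$502,937 × (1 + 5.88%)^7 ≈ R$750,258.83.
Price-level factor over 7 years: 1.023 × 1.058 × 1.033 × 1.0377 × 1.046 × 1.016 × 1.0498 ≈ 1.2943907496.
Dividing the nominal maturity value by the price-level factor gives the value in today's money.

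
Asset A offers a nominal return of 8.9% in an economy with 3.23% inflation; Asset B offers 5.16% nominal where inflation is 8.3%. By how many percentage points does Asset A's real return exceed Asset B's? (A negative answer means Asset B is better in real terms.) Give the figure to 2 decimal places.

Asset A real return: 1.089/1.0323 − 1 = 5.493%.
Asset B real return: 1.0516/1.083 − 1 = -2.899%.
Difference: 5.493 − (-2.899) = 8.392 pp.

8.39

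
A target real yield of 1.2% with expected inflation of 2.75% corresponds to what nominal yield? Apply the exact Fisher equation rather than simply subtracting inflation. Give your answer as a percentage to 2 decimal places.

By the Fisher equation, 1 + r_nom = (1 + 1.2%)(1 + 2.75%) = 1.012 × 1.0275 = 1.03983.
So r_nom = 3.983%.

3.98%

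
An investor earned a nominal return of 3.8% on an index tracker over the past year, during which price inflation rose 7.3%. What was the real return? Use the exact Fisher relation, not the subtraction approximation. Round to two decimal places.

Real return via the Fisher equation: (1 + 3.8%)/(1 + 7.3%) − 1 = 1.038/1.073 − 1 ≈ -0.03262.

-3.26%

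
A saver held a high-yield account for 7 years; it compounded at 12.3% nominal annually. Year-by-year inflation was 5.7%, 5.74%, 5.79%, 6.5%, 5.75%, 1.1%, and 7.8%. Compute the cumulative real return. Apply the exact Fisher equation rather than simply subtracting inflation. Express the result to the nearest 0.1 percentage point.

55.2%

Cumulative inflation factor: 1.057 × 1.0574 × 1.0579 × 1.065 × 1.0575 × 1.011 × 1.078 ≈ 1.45131.
Nominal growth factor: 2.25247. Real growth factor = 2.25247 / 1.45131 ≈ 1.55203.
Total real return ≈ 55.2028%.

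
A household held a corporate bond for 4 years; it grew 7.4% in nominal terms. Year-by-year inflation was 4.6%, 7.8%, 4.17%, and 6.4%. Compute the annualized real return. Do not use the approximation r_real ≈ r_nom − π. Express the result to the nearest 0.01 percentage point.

Cumulative inflation factor: 1.046 × 1.078 × 1.0417 × 1.064 ≈ 1.24978.
Nominal growth factor: 1.07400. Real growth factor = 1.07400 / 1.24978 ≈ 0.85935.
Annualized: 0.85935^(1/4) − 1 ≈ -0.03719.

-3.72%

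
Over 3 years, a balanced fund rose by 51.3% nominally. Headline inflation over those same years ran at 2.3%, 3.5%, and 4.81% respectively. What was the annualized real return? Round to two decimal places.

Cumulative inflation factor: 1.023 × 1.035 × 1.0481 ≈ 1.10973.
Nominal growth factor: 1.51300. Real growth factor = 1.51300 / 1.10973 ≈ 1.36339.
Annualized: 1.36339^(1/3) − 1 ≈ 0.10885.

10.89%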